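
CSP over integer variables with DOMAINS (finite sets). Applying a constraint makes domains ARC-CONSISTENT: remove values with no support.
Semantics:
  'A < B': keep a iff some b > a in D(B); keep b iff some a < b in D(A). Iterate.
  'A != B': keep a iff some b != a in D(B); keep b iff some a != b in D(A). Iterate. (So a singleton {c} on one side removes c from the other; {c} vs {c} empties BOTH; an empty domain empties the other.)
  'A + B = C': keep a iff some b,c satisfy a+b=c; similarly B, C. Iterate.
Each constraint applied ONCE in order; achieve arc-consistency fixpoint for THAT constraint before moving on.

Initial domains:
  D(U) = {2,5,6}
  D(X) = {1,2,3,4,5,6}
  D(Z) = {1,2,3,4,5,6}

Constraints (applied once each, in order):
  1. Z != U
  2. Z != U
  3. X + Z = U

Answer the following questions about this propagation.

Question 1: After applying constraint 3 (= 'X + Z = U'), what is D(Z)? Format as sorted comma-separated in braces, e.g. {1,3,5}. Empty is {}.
Constraint 1 (Z != U) on D(Z)={1,2,3,4,5,6} D(U)={2,5,6}: no change
Constraint 2 (Z != U) on D(Z)={1,2,3,4,5,6} D(U)={2,5,6}: no change
Constraint 3 (X + Z = U) on D(X)={1,2,3,4,5,6} D(Z)={1,2,3,4,5,6} D(U)={2,5,6}: X {1,2,3,4,5,6}->{1,2,3,4,5}; Z {1,2,3,4,5,6}->{1,2,3,4,5}
So after constraint 3: D(Z) = {1,2,3,4,5}

Answer: {1,2,3,4,5}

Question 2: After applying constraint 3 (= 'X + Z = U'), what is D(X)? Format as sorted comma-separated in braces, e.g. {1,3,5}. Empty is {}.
Answer: {1,2,3,4,5}

Derivation:
Constraint 1 (Z != U) on D(Z)={1,2,3,4,5,6} D(U)={2,5,6}: no change
Constraint 2 (Z != U) on D(Z)={1,2,3,4,5,6} D(U)={2,5,6}: no change
Constraint 3 (X + Z = U) on D(X)={1,2,3,4,5,6} D(Z)={1,2,3,4,5,6} D(U)={2,5,6}: X {1,2,3,4,5,6}->{1,2,3,4,5}; Z {1,2,3,4,5,6}->{1,2,3,4,5}
So after constraint 3: D(X) = {1,2,3,4,5}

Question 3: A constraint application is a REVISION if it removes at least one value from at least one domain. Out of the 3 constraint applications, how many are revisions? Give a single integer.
Answer: 1

Derivation:
Constraint 1 (Z != U) on D(Z)={1,2,3,4,5,6} D(U)={2,5,6}: no change => not a revision
Constraint 2 (Z != U) on D(Z)={1,2,3,4,5,6} D(U)={2,5,6}: no change => not a revision
Constraint 3 (X + Z = U) on D(X)={1,2,3,4,5,6} D(Z)={1,2,3,4,5,6} D(U)={2,5,6}: X {1,2,3,4,5,6}->{1,2,3,4,5}; Z {1,2,3,4,5,6}->{1,2,3,4,5} => REVISION
Total revisions = 1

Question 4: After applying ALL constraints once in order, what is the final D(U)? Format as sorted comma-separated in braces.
Constraint 1 (Z != U) on D(Z)={1,2,3,4,5,6} D(U)={2,5,6}: no change
Constraint 2 (Z != U) on D(Z)={1,2,3,4,5,6} D(U)={2,5,6}: no change
Constraint 3 (X + Z = U) on D(X)={1,2,3,4,5,6} D(Z)={1,2,3,4,5,6} D(U)={2,5,6}: X {1,2,3,4,5,6}->{1,2,3,4,5}; Z {1,2,3,4,5,6}->{1,2,3,4,5}
So after all 3 constraints: D(U) = {2,5,6}

Answer: {2,5,6}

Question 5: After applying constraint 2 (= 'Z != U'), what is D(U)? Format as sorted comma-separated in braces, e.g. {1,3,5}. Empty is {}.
Constraint 1 (Z != U) on D(Z)={1,2,3,4,5,6} D(U)={2,5,6}: no change
Constraint 2 (Z != U) on D(Z)={1,2,3,4,5,6} D(U)={2,5,6}: no change
So after constraint 2: D(U) = {2,5,6}

Answer: {2,5,6}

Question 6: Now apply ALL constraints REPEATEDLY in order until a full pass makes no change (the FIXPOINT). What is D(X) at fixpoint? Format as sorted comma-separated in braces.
Answer: {1,2,3,4,5}

Derivation:
pass 0 (initial): D(X)={1,2,3,4,5,6}
pass 1: X {1,2,3,4,5,6}->{1,2,3,4,5}; Z {1,2,3,4,5,6}->{1,2,3,4,5}
pass 2: no change
Fixpoint after 2 passes: D(X) = {1,2,3,4,5}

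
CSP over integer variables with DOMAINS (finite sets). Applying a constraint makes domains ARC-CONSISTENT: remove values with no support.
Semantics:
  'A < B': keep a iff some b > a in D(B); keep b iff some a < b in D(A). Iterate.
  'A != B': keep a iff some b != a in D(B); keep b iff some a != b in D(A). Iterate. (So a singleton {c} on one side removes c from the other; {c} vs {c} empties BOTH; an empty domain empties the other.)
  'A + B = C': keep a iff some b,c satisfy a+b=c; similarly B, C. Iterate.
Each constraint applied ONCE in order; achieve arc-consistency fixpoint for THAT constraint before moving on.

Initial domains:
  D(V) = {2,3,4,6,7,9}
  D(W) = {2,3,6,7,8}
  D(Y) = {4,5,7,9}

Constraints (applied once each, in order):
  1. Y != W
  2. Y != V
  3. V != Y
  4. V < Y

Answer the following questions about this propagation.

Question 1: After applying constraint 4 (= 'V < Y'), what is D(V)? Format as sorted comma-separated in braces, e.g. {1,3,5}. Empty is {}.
Constraint 1 (Y != W) on D(Y)={4,5,7,9} D(W)={2,3,6,7,8}: no change
Constraint 2 (Y != V) on D(Y)={4,5,7,9} D(V)={2,3,4,6,7,9}: no change
Constraint 3 (V != Y) on D(V)={2,3,4,6,7,9} D(Y)={4,5,7,9}: no change
Constraint 4 (V < Y) on D(V)={2,3,4,6,7,9} D(Y)={4,5,7,9}: V {2,3,4,6,7,9}->{2,3,4,6,7}
So after constraint 4: D(V) = {2,3,4,6,7}

Answer: {2,3,4,6,7}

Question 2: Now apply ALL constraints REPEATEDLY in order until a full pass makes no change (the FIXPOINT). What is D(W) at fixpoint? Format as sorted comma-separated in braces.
Answer: {2,3,6,7,8}

Derivation:
pass 0 (initial): D(W)={2,3,6,7,8}
pass 1: V {2,3,4,6,7,9}->{2,3,4,6,7}
pass 2: no change
Fixpoint after 2 passes: D(W) = {2,3,6,7,8}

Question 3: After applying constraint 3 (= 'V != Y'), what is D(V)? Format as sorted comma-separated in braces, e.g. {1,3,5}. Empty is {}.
Constraint 1 (Y != W) on D(Y)={4,5,7,9} D(W)={2,3,6,7,8}: no change
Constraint 2 (Y != V) on D(Y)={4,5,7,9} D(V)={2,3,4,6,7,9}: no change
Constraint 3 (V != Y) on D(V)={2,3,4,6,7,9} D(Y)={4,5,7,9}: no change
So after constraint 3: D(V) = {2,3,4,6,7,9}

Answer: {2,3,4,6,7,9}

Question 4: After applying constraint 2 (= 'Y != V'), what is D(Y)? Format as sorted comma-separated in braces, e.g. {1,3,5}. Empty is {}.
Constraint 1 (Y != W) on D(Y)={4,5,7,9} D(W)={2,3,6,7,8}: no change
Constraint 2 (Y != V) on D(Y)={4,5,7,9} D(V)={2,3,4,6,7,9}: no change
So after constraint 2: D(Y) = {4,5,7,9}

Answer: {4,5,7,9}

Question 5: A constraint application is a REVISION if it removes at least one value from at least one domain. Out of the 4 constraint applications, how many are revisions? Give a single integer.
Answer: 1

Derivation:
Constraint 1 (Y != W) on D(Y)={4,5,7,9} D(W)={2,3,6,7,8}: no change => not a revision
Constraint 2 (Y != V) on D(Y)={4,5,7,9} D(V)={2,3,4,6,7,9}: no change => not a revision
Constraint 3 (V != Y) on D(V)={2,3,4,6,7,9} D(Y)={4,5,7,9}: no change => not a revision
Constraint 4 (V < Y) on D(V)={2,3,4,6,7,9} D(Y)={4,5,7,9}: V {2,3,4,6,7,9}->{2,3,4,6,7} => REVISION
Total revisions = 1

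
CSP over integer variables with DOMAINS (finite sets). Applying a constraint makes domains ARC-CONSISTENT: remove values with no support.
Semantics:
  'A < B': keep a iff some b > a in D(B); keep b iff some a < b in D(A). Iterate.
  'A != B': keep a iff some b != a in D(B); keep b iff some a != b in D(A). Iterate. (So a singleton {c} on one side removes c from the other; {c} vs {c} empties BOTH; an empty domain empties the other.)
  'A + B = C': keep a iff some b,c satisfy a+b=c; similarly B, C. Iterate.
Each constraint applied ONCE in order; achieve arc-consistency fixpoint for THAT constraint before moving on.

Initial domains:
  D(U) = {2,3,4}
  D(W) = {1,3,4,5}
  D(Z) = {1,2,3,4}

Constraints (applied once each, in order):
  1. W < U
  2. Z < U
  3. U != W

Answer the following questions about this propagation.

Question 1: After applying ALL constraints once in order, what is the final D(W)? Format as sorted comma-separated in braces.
Constraint 1 (W < U) on D(W)={1,3,4,5} D(U)={2,3,4}: W {1,3,4,5}->{1,3}
Constraint 2 (Z < U) on D(Z)={1,2,3,4} D(U)={2,3,4}: Z {1,2,3,4}->{1,2,3}
Constraint 3 (U != W) on D(U)={2,3,4} D(W)={1,3}: no change
So after all 3 constraints: D(W) = {1,3}

Answer: {1,3}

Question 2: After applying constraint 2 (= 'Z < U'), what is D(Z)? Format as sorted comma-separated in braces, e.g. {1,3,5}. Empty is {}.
Answer: {1,2,3}

Derivation:
Constraint 1 (W < U) on D(W)={1,3,4,5} D(U)={2,3,4}: W {1,3,4,5}->{1,3}
Constraint 2 (Z < U) on D(Z)={1,2,3,4} D(U)={2,3,4}: Z {1,2,3,4}->{1,2,3}
So after constraint 2: D(Z) = {1,2,3}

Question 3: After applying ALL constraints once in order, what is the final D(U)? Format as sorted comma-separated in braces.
Constraint 1 (W < U) on D(W)={1,3,4,5} D(U)={2,3,4}: W {1,3,4,5}->{1,3}
Constraint 2 (Z < U) on D(Z)={1,2,3,4} D(U)={2,3,4}: Z {1,2,3,4}->{1,2,3}
Constraint 3 (U != W) on D(U)={2,3,4} D(W)={1,3}: no change
So after all 3 constraints: D(U) = {2,3,4}

Answer: {2,3,4}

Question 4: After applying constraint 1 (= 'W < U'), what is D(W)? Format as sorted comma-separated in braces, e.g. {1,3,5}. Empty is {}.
Answer: {1,3}

Derivation:
Constraint 1 (W < U) on D(W)={1,3,4,5} D(U)={2,3,4}: W {1,3,4,5}->{1,3}
So after constraint 1: D(W) = {1,3}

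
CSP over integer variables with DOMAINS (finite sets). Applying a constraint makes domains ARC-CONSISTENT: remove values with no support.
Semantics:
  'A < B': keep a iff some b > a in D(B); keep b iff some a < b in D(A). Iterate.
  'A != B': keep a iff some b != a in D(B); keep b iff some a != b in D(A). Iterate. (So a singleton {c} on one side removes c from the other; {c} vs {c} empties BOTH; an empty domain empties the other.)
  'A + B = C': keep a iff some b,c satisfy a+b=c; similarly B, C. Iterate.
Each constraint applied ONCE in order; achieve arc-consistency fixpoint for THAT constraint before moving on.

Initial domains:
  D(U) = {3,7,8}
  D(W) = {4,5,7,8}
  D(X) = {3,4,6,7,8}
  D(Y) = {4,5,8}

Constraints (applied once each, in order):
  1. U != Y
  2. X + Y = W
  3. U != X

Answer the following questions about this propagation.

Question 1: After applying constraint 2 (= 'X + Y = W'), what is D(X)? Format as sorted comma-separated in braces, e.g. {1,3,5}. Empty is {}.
Constraint 1 (U != Y) on D(U)={3,7,8} D(Y)={4,5,8}: no change
Constraint 2 (X + Y = W) on D(X)={3,4,6,7,8} D(Y)={4,5,8} D(W)={4,5,7,8}: X {3,4,6,7,8}->{3,4}; Y {4,5,8}->{4,5}; W {4,5,7,8}->{7,8}
So after constraint 2: D(X) = {3,4}

Answer: {3,4}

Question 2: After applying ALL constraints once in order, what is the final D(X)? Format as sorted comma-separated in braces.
Constraint 1 (U != Y) on D(U)={3,7,8} D(Y)={4,5,8}: no change
Constraint 2 (X + Y = W) on D(X)={3,4,6,7,8} D(Y)={4,5,8} D(W)={4,5,7,8}: X {3,4,6,7,8}->{3,4}; Y {4,5,8}->{4,5}; W {4,5,7,8}->{7,8}
Constraint 3 (U != X) on D(U)={3,7,8} D(X)={3,4}: no change
So after all 3 constraints: D(X) = {3,4}

Answer: {3,4}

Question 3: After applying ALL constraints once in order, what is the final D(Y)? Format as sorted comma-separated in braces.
Answer: {4,5}

Derivation:
Constraint 1 (U != Y) on D(U)={3,7,8} D(Y)={4,5,8}: no change
Constraint 2 (X + Y = W) on D(X)={3,4,6,7,8} D(Y)={4,5,8} D(W)={4,5,7,8}: X {3,4,6,7,8}->{3,4}; Y {4,5,8}->{4,5}; W {4,5,7,8}->{7,8}
Constraint 3 (U != X) on D(U)={3,7,8} D(X)={3,4}: no change
So after all 3 constraints: D(Y) = {4,5}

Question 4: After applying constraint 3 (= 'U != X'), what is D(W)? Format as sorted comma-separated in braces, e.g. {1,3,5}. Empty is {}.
Answer: {7,8}

Derivation:
Constraint 1 (U != Y) on D(U)={3,7,8} D(Y)={4,5,8}: no change
Constraint 2 (X + Y = W) on D(X)={3,4,6,7,8} D(Y)={4,5,8} D(W)={4,5,7,8}: X {3,4,6,7,8}->{3,4}; Y {4,5,8}->{4,5}; W {4,5,7,8}->{7,8}
Constraint 3 (U != X) on D(U)={3,7,8} D(X)={3,4}: no change
So after constraint 3: D(W) = {7,8}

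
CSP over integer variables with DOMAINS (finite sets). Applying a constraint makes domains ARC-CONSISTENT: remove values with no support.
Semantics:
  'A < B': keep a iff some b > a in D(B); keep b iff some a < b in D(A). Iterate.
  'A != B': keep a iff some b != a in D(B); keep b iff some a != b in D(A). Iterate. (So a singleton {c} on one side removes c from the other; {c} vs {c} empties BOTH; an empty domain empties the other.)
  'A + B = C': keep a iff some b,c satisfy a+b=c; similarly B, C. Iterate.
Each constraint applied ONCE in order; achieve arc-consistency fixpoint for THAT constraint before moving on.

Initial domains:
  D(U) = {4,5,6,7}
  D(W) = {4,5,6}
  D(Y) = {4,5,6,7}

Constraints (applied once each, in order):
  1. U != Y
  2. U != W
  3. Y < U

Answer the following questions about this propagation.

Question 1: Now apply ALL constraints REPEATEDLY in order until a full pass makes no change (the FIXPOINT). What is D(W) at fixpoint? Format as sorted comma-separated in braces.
Answer: {4,5,6}

Derivation:
pass 0 (initial): D(W)={4,5,6}
pass 1: U {4,5,6,7}->{5,6,7}; Y {4,5,6,7}->{4,5,6}
pass 2: no change
Fixpoint after 2 passes: D(W) = {4,5,6}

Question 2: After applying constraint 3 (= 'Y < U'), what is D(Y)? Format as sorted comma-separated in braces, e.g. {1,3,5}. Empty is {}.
Constraint 1 (U != Y) on D(U)={4,5,6,7} D(Y)={4,5,6,7}: no change
Constraint 2 (U != W) on D(U)={4,5,6,7} D(W)={4,5,6}: no change
Constraint 3 (Y < U) on D(Y)={4,5,6,7} D(U)={4,5,6,7}: Y {4,5,6,7}->{4,5,6}; U {4,5,6,7}->{5,6,7}
So after constraint 3: D(Y) = {4,5,6}

Answer: {4,5,6}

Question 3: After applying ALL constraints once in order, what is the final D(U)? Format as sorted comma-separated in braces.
Answer: {5,6,7}

Derivation:
Constraint 1 (U != Y) on D(U)={4,5,6,7} D(Y)={4,5,6,7}: no change
Constraint 2 (U != W) on D(U)={4,5,6,7} D(W)={4,5,6}: no change
Constraint 3 (Y < U) on D(Y)={4,5,6,7} D(U)={4,5,6,7}: Y {4,5,6,7}->{4,5,6}; U {4,5,6,7}->{5,6,7}
So after all 3 constraints: D(U) = {5,6,7}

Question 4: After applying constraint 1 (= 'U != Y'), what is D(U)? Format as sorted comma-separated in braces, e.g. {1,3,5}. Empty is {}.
Answer: {4,5,6,7}

Derivation:
Constraint 1 (U != Y) on D(U)={4,5,6,7} D(Y)={4,5,6,7}: no change
So after constraint 1: D(U) = {4,5,6,7}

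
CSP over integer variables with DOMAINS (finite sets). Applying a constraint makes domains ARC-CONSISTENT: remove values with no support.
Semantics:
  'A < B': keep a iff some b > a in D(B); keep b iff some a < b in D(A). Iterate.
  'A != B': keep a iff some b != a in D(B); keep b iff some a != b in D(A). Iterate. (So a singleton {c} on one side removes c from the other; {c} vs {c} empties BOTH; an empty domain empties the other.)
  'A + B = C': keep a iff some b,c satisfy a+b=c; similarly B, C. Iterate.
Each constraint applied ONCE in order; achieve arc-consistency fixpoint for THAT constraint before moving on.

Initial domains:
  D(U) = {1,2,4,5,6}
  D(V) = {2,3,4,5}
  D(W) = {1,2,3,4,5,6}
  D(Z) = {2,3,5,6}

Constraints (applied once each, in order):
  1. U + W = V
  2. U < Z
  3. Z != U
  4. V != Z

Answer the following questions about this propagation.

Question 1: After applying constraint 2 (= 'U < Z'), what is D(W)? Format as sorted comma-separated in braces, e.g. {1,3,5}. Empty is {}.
Answer: {1,2,3,4}

Derivation:
Constraint 1 (U + W = V) on D(U)={1,2,4,5,6} D(W)={1,2,3,4,5,6} D(V)={2,3,4,5}: U {1,2,4,5,6}->{1,2,4}; W {1,2,3,4,5,6}->{1,2,3,4}
Constraint 2 (U < Z) on D(U)={1,2,4} D(Z)={2,3,5,6}: no change
So after constraint 2: D(W) = {1,2,3,4}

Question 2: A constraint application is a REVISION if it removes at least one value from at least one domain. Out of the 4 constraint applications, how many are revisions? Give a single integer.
Answer: 1

Derivation:
Constraint 1 (U + W = V) on D(U)={1,2,4,5,6} D(W)={1,2,3,4,5,6} D(V)={2,3,4,5}: U {1,2,4,5,6}->{1,2,4}; W {1,2,3,4,5,6}->{1,2,3,4} => REVISION
Constraint 2 (U < Z) on D(U)={1,2,4} D(Z)={2,3,5,6}: no change => not a revision
Constraint 3 (Z != U) on D(Z)={2,3,5,6} D(U)={1,2,4}: no change => not a revision
Constraint 4 (V != Z) on D(V)={2,3,4,5} D(Z)={2,3,5,6}: no change => not a revision
Total revisions = 1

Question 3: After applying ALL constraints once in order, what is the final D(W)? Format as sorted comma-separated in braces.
Constraint 1 (U + W = V) on D(U)={1,2,4,5,6} D(W)={1,2,3,4,5,6} D(V)={2,3,4,5}: U {1,2,4,5,6}->{1,2,4}; W {1,2,3,4,5,6}->{1,2,3,4}
Constraint 2 (U < Z) on D(U)={1,2,4} D(Z)={2,3,5,6}: no change
Constraint 3 (Z != U) on D(Z)={2,3,5,6} D(U)={1,2,4}: no change
Constraint 4 (V != Z) on D(V)={2,3,4,5} D(Z)={2,3,5,6}: no change
So after all 4 constraints: D(W) = {1,2,3,4}

Answer: {1,2,3,4}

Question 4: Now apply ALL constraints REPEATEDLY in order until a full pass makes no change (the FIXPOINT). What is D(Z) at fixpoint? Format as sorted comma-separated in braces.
Answer: {2,3,5,6}

Derivation:
pass 0 (initial): D(Z)={2,3,5,6}
pass 1: U {1,2,4,5,6}->{1,2,4}; W {1,2,3,4,5,6}->{1,2,3,4}
pass 2: no change
Fixpoint after 2 passes: D(Z) = {2,3,5,6}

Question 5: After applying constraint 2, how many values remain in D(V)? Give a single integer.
Constraint 1 (U + W = V) on D(U)={1,2,4,5,6} D(W)={1,2,3,4,5,6} D(V)={2,3,4,5}: U {1,2,4,5,6}->{1,2,4}; W {1,2,3,4,5,6}->{1,2,3,4}
Constraint 2 (U < Z) on D(U)={1,2,4} D(Z)={2,3,5,6}: no change
So after constraint 2: D(V)={2,3,4,5}, size = 4

Answer: 4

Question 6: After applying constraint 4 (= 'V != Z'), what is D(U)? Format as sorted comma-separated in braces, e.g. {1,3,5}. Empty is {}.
Answer: {1,2,4}

Derivation:
Constraint 1 (U + W = V) on D(U)={1,2,4,5,6} D(W)={1,2,3,4,5,6} D(V)={2,3,4,5}: U {1,2,4,5,6}->{1,2,4}; W {1,2,3,4,5,6}->{1,2,3,4}
Constraint 2 (U < Z) on D(U)={1,2,4} D(Z)={2,3,5,6}: no change
Constraint 3 (Z != U) on D(Z)={2,3,5,6} D(U)={1,2,4}: no change
Constraint 4 (V != Z) on D(V)={2,3,4,5} D(Z)={2,3,5,6}: no change
So after constraint 4: D(U) = {1,2,4}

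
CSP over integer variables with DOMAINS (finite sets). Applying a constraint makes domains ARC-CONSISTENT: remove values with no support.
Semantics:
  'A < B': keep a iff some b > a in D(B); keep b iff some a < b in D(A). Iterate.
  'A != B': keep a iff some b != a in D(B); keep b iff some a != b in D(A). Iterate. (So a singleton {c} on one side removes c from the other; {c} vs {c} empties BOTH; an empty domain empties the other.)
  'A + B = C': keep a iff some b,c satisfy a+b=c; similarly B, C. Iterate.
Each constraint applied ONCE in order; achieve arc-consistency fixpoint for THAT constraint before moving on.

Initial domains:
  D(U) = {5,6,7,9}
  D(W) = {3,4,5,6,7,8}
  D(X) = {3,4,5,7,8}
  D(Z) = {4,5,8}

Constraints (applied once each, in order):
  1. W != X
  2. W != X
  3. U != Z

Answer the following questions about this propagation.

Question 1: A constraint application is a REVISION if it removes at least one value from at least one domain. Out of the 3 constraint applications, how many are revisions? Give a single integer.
Constraint 1 (W != X) on D(W)={3,4,5,6,7,8} D(X)={3,4,5,7,8}: no change => not a revision
Constraint 2 (W != X) on D(W)={3,4,5,6,7,8} D(X)={3,4,5,7,8}: no change => not a revision
Constraint 3 (U != Z) on D(U)={5,6,7,9} D(Z)={4,5,8}: no change => not a revision
Total revisions = 0

Answer: 0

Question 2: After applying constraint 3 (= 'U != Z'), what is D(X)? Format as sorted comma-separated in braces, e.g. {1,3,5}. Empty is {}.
Constraint 1 (W != X) on D(W)={3,4,5,6,7,8} D(X)={3,4,5,7,8}: no change
Constraint 2 (W != X) on D(W)={3,4,5,6,7,8} D(X)={3,4,5,7,8}: no change
Constraint 3 (U != Z) on D(U)={5,6,7,9} D(Z)={4,5,8}: no change
So after constraint 3: D(X) = {3,4,5,7,8}

Answer: {3,4,5,7,8}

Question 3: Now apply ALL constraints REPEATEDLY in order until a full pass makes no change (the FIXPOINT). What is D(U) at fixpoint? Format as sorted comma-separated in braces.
pass 0 (initial): D(U)={5,6,7,9}
pass 1: no change
Fixpoint after 1 passes: D(U) = {5,6,7,9}

Answer: {5,6,7,9}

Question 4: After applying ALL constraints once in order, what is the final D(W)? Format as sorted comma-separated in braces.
Answer: {3,4,5,6,7,8}

Derivation:
Constraint 1 (W != X) on D(W)={3,4,5,6,7,8} D(X)={3,4,5,7,8}: no change
Constraint 2 (W != X) on D(W)={3,4,5,6,7,8} D(X)={3,4,5,7,8}: no change
Constraint 3 (U != Z) on D(U)={5,6,7,9} D(Z)={4,5,8}: no change
So after all 3 constraints: D(W) = {3,4,5,6,7,8}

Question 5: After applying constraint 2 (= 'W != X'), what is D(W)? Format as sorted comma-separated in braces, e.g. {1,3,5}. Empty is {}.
Answer: {3,4,5,6,7,8}

Derivation:
Constraint 1 (W != X) on D(W)={3,4,5,6,7,8} D(X)={3,4,5,7,8}: no change
Constraint 2 (W != X) on D(W)={3,4,5,6,7,8} D(X)={3,4,5,7,8}: no change
So after constraint 2: D(W) = {3,4,5,6,7,8}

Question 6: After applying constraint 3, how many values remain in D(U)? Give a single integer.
Answer: 4

Derivation:
Constraint 1 (W != X) on D(W)={3,4,5,6,7,8} D(X)={3,4,5,7,8}: no change
Constraint 2 (W != X) on D(W)={3,4,5,6,7,8} D(X)={3,4,5,7,8}: no change
Constraint 3 (U != Z) on D(U)={5,6,7,9} D(Z)={4,5,8}: no change
So after constraint 3: D(U)={5,6,7,9}, size = 4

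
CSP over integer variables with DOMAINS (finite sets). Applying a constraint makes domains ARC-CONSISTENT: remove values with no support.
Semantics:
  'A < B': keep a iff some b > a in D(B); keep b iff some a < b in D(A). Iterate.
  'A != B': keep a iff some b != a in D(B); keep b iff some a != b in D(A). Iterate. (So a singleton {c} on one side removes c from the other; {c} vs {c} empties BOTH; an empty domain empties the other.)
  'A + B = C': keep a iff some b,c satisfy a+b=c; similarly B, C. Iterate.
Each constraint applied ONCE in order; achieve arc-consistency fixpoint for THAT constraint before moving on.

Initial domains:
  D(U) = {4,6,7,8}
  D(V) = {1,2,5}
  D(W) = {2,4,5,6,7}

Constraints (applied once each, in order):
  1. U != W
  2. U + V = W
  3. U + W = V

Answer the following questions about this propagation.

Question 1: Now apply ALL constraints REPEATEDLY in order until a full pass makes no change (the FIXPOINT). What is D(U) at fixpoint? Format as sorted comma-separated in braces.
pass 0 (initial): D(U)={4,6,7,8}
pass 1: U {4,6,7,8}->{}; V {1,2,5}->{}; W {2,4,5,6,7}->{}
pass 2: no change
Fixpoint after 2 passes: D(U) = {}

Answer: {}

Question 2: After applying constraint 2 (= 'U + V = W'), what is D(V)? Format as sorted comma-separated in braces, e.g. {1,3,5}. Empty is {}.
Answer: {1,2}

Derivation:
Constraint 1 (U != W) on D(U)={4,6,7,8} D(W)={2,4,5,6,7}: no change
Constraint 2 (U + V = W) on D(U)={4,6,7,8} D(V)={1,2,5} D(W)={2,4,5,6,7}: U {4,6,7,8}->{4,6}; V {1,2,5}->{1,2}; W {2,4,5,6,7}->{5,6,7}
So after constraint 2: D(V) = {1,2}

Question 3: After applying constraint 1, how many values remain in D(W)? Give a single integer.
Constraint 1 (U != W) on D(U)={4,6,7,8} D(W)={2,4,5,6,7}: no change
So after constraint 1: D(W)={2,4,5,6,7}, size = 5

Answer: 5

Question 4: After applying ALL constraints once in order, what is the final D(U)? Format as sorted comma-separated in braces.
Answer: {}

Derivation:
Constraint 1 (U != W) on D(U)={4,6,7,8} D(W)={2,4,5,6,7}: no change
Constraint 2 (U + V = W) on D(U)={4,6,7,8} D(V)={1,2,5} D(W)={2,4,5,6,7}: U {4,6,7,8}->{4,6}; V {1,2,5}->{1,2}; W {2,4,5,6,7}->{5,6,7}
Constraint 3 (U + W = V) on D(U)={4,6} D(W)={5,6,7} D(V)={1,2}: U {4,6}->{}; W {5,6,7}->{}; V {1,2}->{}
So after all 3 constraints: D(U) = {}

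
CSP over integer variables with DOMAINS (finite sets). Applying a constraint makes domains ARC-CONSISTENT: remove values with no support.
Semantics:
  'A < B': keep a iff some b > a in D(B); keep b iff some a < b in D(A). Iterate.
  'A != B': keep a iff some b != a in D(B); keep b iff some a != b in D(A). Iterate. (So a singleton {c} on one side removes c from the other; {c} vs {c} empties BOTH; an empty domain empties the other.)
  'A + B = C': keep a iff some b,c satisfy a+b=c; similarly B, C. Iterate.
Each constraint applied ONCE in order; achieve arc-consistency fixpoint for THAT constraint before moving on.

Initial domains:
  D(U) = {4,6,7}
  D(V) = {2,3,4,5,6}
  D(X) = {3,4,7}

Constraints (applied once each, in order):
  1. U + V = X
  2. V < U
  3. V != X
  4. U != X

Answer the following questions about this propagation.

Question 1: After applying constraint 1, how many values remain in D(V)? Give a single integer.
Answer: 1

Derivation:
Constraint 1 (U + V = X) on D(U)={4,6,7} D(V)={2,3,4,5,6} D(X)={3,4,7}: U {4,6,7}->{4}; V {2,3,4,5,6}->{3}; X {3,4,7}->{7}
So after constraint 1: D(V)={3}, size = 1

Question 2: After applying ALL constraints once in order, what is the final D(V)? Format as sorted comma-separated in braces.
Answer: {3}

Derivation:
Constraint 1 (U + V = X) on D(U)={4,6,7} D(V)={2,3,4,5,6} D(X)={3,4,7}: U {4,6,7}->{4}; V {2,3,4,5,6}->{3}; X {3,4,7}->{7}
Constraint 2 (V < U) on D(V)={3} D(U)={4}: no change
Constraint 3 (V != X) on D(V)={3} D(X)={7}: no change
Constraint 4 (U != X) on D(U)={4} D(X)={7}: no change
So after all 4 constraints: D(V) = {3}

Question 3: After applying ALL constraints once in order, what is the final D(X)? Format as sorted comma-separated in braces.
Constraint 1 (U + V = X) on D(U)={4,6,7} D(V)={2,3,4,5,6} D(X)={3,4,7}: U {4,6,7}->{4}; V {2,3,4,5,6}->{3}; X {3,4,7}->{7}
Constraint 2 (V < U) on D(V)={3} D(U)={4}: no change
Constraint 3 (V != X) on D(V)={3} D(X)={7}: no change
Constraint 4 (U != X) on D(U)={4} D(X)={7}: no change
So after all 4 constraints: D(X) = {7}

Answer: {7}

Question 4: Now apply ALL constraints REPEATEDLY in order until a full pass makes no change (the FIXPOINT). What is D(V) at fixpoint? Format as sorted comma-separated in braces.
Answer: {3}

Derivation:
pass 0 (initial): D(V)={2,3,4,5,6}
pass 1: U {4,6,7}->{4}; V {2,3,4,5,6}->{3}; X {3,4,7}->{7}
pass 2: no change
Fixpoint after 2 passes: D(V) = {3}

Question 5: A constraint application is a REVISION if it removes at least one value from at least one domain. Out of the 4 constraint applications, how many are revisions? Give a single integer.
Answer: 1

Derivation:
Constraint 1 (U + V = X) on D(U)={4,6,7} D(V)={2,3,4,5,6} D(X)={3,4,7}: U {4,6,7}->{4}; V {2,3,4,5,6}->{3}; X {3,4,7}->{7} => REVISION
Constraint 2 (V < U) on D(V)={3} D(U)={4}: no change => not a revision
Constraint 3 (V != X) on D(V)={3} D(X)={7}: no change => not a revision
Constraint 4 (U != X) on D(U)={4} D(X)={7}: no change => not a revision
Total revisions = 1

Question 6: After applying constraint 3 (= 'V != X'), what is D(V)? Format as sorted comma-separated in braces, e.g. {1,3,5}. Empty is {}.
Answer: {3}

Derivation:
Constraint 1 (U + V = X) on D(U)={4,6,7} D(V)={2,3,4,5,6} D(X)={3,4,7}: U {4,6,7}->{4}; V {2,3,4,5,6}->{3}; X {3,4,7}->{7}
Constraint 2 (V < U) on D(V)={3} D(U)={4}: no change
Constraint 3 (V != X) on D(V)={3} D(X)={7}: no change
So after constraint 3: D(V) = {3}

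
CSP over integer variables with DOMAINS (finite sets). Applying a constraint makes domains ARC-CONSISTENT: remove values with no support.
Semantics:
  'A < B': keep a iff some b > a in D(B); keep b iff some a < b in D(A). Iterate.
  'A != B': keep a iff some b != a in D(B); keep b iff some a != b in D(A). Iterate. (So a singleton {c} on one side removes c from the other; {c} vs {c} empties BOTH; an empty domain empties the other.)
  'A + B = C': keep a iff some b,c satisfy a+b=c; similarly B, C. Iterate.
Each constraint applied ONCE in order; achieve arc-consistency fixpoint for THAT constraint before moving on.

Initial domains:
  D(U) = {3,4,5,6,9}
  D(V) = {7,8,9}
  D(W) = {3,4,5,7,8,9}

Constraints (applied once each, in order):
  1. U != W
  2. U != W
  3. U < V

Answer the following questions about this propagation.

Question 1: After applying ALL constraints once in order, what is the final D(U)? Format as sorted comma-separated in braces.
Answer: {3,4,5,6}

Derivation:
Constraint 1 (U != W) on D(U)={3,4,5,6,9} D(W)={3,4,5,7,8,9}: no change
Constraint 2 (U != W) on D(U)={3,4,5,6,9} D(W)={3,4,5,7,8,9}: no change
Constraint 3 (U < V) on D(U)={3,4,5,6,9} D(V)={7,8,9}: U {3,4,5,6,9}->{3,4,5,6}
So after all 3 constraints: D(U) = {3,4,5,6}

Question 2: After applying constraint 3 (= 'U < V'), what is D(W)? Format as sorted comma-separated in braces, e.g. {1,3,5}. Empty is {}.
Constraint 1 (U != W) on D(U)={3,4,5,6,9} D(W)={3,4,5,7,8,9}: no change
Constraint 2 (U != W) on D(U)={3,4,5,6,9} D(W)={3,4,5,7,8,9}: no change
Constraint 3 (U < V) on D(U)={3,4,5,6,9} D(V)={7,8,9}: U {3,4,5,6,9}->{3,4,5,6}
So after constraint 3: D(W) = {3,4,5,7,8,9}

Answer: {3,4,5,7,8,9}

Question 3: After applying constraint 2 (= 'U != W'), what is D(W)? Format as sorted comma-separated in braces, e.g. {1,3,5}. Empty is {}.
Answer: {3,4,5,7,8,9}

Derivation:
Constraint 1 (U != W) on D(U)={3,4,5,6,9} D(W)={3,4,5,7,8,9}: no change
Constraint 2 (U != W) on D(U)={3,4,5,6,9} D(W)={3,4,5,7,8,9}: no change
So after constraint 2: D(W) = {3,4,5,7,8,9}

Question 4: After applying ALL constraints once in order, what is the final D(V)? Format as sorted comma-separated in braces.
Answer: {7,8,9}

Derivation:
Constraint 1 (U != W) on D(U)={3,4,5,6,9} D(W)={3,4,5,7,8,9}: no change
Constraint 2 (U != W) on D(U)={3,4,5,6,9} D(W)={3,4,5,7,8,9}: no change
Constraint 3 (U < V) on D(U)={3,4,5,6,9} D(V)={7,8,9}: U {3,4,5,6,9}->{3,4,5,6}
So after all 3 constraints: D(V) = {7,8,9}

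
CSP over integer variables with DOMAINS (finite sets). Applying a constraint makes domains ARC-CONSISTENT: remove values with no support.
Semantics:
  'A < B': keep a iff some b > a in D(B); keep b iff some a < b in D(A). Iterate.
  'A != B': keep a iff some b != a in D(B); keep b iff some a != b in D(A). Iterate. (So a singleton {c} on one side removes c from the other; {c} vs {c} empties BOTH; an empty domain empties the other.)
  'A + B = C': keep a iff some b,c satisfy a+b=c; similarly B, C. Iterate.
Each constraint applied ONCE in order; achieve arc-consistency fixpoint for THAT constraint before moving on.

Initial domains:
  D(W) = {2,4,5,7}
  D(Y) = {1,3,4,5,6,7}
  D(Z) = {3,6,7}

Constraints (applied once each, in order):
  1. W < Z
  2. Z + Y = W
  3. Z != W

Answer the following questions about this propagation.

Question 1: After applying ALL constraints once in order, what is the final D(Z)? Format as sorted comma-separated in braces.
Constraint 1 (W < Z) on D(W)={2,4,5,7} D(Z)={3,6,7}: W {2,4,5,7}->{2,4,5}
Constraint 2 (Z + Y = W) on D(Z)={3,6,7} D(Y)={1,3,4,5,6,7} D(W)={2,4,5}: Z {3,6,7}->{3}; Y {1,3,4,5,6,7}->{1}; W {2,4,5}->{4}
Constraint 3 (Z != W) on D(Z)={3} D(W)={4}: no change
So after all 3 constraints: D(Z) = {3}

Answer: {3}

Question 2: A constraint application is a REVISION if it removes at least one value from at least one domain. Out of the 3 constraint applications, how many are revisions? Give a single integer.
Answer: 2

Derivation:
Constraint 1 (W < Z) on D(W)={2,4,5,7} D(Z)={3,6,7}: W {2,4,5,7}->{2,4,5} => REVISION
Constraint 2 (Z + Y = W) on D(Z)={3,6,7} D(Y)={1,3,4,5,6,7} D(W)={2,4,5}: Z {3,6,7}->{3}; Y {1,3,4,5,6,7}->{1}; W {2,4,5}->{4} => REVISION
Constraint 3 (Z != W) on D(Z)={3} D(W)={4}: no change => not a revision
Total revisions = 2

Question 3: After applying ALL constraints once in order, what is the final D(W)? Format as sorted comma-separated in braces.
Answer: {4}

Derivation:
Constraint 1 (W < Z) on D(W)={2,4,5,7} D(Z)={3,6,7}: W {2,4,5,7}->{2,4,5}
Constraint 2 (Z + Y = W) on D(Z)={3,6,7} D(Y)={1,3,4,5,6,7} D(W)={2,4,5}: Z {3,6,7}->{3}; Y {1,3,4,5,6,7}->{1}; W {2,4,5}->{4}
Constraint 3 (Z != W) on D(Z)={3} D(W)={4}: no change
So after all 3 constraints: D(W) = {4}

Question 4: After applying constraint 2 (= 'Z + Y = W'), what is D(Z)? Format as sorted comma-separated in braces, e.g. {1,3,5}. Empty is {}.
Answer: {3}

Derivation:
Constraint 1 (W < Z) on D(W)={2,4,5,7} D(Z)={3,6,7}: W {2,4,5,7}->{2,4,5}
Constraint 2 (Z + Y = W) on D(Z)={3,6,7} D(Y)={1,3,4,5,6,7} D(W)={2,4,5}: Z {3,6,7}->{3}; Y {1,3,4,5,6,7}->{1}; W {2,4,5}->{4}
So after constraint 2: D(Z) = {3}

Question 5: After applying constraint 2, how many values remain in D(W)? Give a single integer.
Constraint 1 (W < Z) on D(W)={2,4,5,7} D(Z)={3,6,7}: W {2,4,5,7}->{2,4,5}
Constraint 2 (Z + Y = W) on D(Z)={3,6,7} D(Y)={1,3,4,5,6,7} D(W)={2,4,5}: Z {3,6,7}->{3}; Y {1,3,4,5,6,7}->{1}; W {2,4,5}->{4}
So after constraint 2: D(W)={4}, size = 1

Answer: 1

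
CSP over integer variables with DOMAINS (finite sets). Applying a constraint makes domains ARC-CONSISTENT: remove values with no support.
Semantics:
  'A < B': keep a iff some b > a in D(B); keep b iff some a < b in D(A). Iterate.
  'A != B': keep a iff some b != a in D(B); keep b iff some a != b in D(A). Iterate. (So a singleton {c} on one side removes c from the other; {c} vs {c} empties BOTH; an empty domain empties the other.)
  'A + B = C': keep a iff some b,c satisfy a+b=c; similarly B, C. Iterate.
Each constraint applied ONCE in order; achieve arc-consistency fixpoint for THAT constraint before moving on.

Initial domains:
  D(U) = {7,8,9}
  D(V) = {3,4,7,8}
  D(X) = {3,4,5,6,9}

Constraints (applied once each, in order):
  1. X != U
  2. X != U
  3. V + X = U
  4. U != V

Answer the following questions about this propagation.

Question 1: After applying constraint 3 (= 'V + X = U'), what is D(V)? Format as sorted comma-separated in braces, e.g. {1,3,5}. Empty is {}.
Answer: {3,4}

Derivation:
Constraint 1 (X != U) on D(X)={3,4,5,6,9} D(U)={7,8,9}: no change
Constraint 2 (X != U) on D(X)={3,4,5,6,9} D(U)={7,8,9}: no change
Constraint 3 (V + X = U) on D(V)={3,4,7,8} D(X)={3,4,5,6,9} D(U)={7,8,9}: V {3,4,7,8}->{3,4}; X {3,4,5,6,9}->{3,4,5,6}
So after constraint 3: D(V) = {3,4}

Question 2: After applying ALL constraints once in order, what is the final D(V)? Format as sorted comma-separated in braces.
Answer: {3,4}

Derivation:
Constraint 1 (X != U) on D(X)={3,4,5,6,9} D(U)={7,8,9}: no change
Constraint 2 (X != U) on D(X)={3,4,5,6,9} D(U)={7,8,9}: no change
Constraint 3 (V + X = U) on D(V)={3,4,7,8} D(X)={3,4,5,6,9} D(U)={7,8,9}: V {3,4,7,8}->{3,4}; X {3,4,5,6,9}->{3,4,5,6}
Constraint 4 (U != V) on D(U)={7,8,9} D(V)={3,4}: no change
So after all 4 constraints: D(V) = {3,4}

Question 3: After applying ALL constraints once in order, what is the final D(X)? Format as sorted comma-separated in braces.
Answer: {3,4,5,6}

Derivation:
Constraint 1 (X != U) on D(X)={3,4,5,6,9} D(U)={7,8,9}: no change
Constraint 2 (X != U) on D(X)={3,4,5,6,9} D(U)={7,8,9}: no change
Constraint 3 (V + X = U) on D(V)={3,4,7,8} D(X)={3,4,5,6,9} D(U)={7,8,9}: V {3,4,7,8}->{3,4}; X {3,4,5,6,9}->{3,4,5,6}
Constraint 4 (U != V) on D(U)={7,8,9} D(V)={3,4}: no change
So after all 4 constraints: D(X) = {3,4,5,6}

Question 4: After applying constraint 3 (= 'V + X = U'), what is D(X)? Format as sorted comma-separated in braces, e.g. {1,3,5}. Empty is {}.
Answer: {3,4,5,6}

Derivation:
Constraint 1 (X != U) on D(X)={3,4,5,6,9} D(U)={7,8,9}: no change
Constraint 2 (X != U) on D(X)={3,4,5,6,9} D(U)={7,8,9}: no change
Constraint 3 (V + X = U) on D(V)={3,4,7,8} D(X)={3,4,5,6,9} D(U)={7,8,9}: V {3,4,7,8}->{3,4}; X {3,4,5,6,9}->{3,4,5,6}
So after constraint 3: D(X) = {3,4,5,6}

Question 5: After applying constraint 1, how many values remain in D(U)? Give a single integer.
Answer: 3

Derivation:
Constraint 1 (X != U) on D(X)={3,4,5,6,9} D(U)={7,8,9}: no change
So after constraint 1: D(U)={7,8,9}, size = 3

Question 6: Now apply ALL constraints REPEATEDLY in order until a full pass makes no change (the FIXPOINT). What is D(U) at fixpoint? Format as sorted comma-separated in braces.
pass 0 (initial): D(U)={7,8,9}
pass 1: V {3,4,7,8}->{3,4}; X {3,4,5,6,9}->{3,4,5,6}
pass 2: no change
Fixpoint after 2 passes: D(U) = {7,8,9}

Answer: {7,8,9}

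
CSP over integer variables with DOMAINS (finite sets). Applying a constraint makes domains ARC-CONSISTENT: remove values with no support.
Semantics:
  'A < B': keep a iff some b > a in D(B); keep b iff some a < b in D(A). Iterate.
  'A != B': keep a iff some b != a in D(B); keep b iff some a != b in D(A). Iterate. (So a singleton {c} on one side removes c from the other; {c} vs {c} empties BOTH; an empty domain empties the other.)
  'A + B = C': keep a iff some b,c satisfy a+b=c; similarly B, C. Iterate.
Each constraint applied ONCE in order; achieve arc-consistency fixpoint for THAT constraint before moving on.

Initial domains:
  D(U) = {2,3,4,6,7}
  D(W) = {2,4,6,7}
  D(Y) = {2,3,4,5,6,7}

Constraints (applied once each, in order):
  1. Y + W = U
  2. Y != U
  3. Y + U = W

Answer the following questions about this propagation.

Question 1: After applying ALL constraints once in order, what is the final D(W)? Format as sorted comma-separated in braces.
Constraint 1 (Y + W = U) on D(Y)={2,3,4,5,6,7} D(W)={2,4,6,7} D(U)={2,3,4,6,7}: Y {2,3,4,5,6,7}->{2,3,4,5}; W {2,4,6,7}->{2,4}; U {2,3,4,6,7}->{4,6,7}
Constraint 2 (Y != U) on D(Y)={2,3,4,5} D(U)={4,6,7}: no change
Constraint 3 (Y + U = W) on D(Y)={2,3,4,5} D(U)={4,6,7} D(W)={2,4}: Y {2,3,4,5}->{}; U {4,6,7}->{}; W {2,4}->{}
So after all 3 constraints: D(W) = {}

Answer: {}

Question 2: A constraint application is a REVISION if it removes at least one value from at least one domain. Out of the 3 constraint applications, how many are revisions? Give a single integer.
Answer: 2

Derivation:
Constraint 1 (Y + W = U) on D(Y)={2,3,4,5,6,7} D(W)={2,4,6,7} D(U)={2,3,4,6,7}: Y {2,3,4,5,6,7}->{2,3,4,5}; W {2,4,6,7}->{2,4}; U {2,3,4,6,7}->{4,6,7} => REVISION
Constraint 2 (Y != U) on D(Y)={2,3,4,5} D(U)={4,6,7}: no change => not a revision
Constraint 3 (Y + U = W) on D(Y)={2,3,4,5} D(U)={4,6,7} D(W)={2,4}: Y {2,3,4,5}->{}; U {4,6,7}->{}; W {2,4}->{} => REVISION
Total revisions = 2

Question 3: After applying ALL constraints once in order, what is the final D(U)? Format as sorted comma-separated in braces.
Answer: {}

Derivation:
Constraint 1 (Y + W = U) on D(Y)={2,3,4,5,6,7} D(W)={2,4,6,7} D(U)={2,3,4,6,7}: Y {2,3,4,5,6,7}->{2,3,4,5}; W {2,4,6,7}->{2,4}; U {2,3,4,6,7}->{4,6,7}
Constraint 2 (Y != U) on D(Y)={2,3,4,5} D(U)={4,6,7}: no change
Constraint 3 (Y + U = W) on D(Y)={2,3,4,5} D(U)={4,6,7} D(W)={2,4}: Y {2,3,4,5}->{}; U {4,6,7}->{}; W {2,4}->{}
So after all 3 constraints: D(U) = {}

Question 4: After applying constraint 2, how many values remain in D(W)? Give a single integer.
Constraint 1 (Y + W = U) on D(Y)={2,3,4,5,6,7} D(W)={2,4,6,7} D(U)={2,3,4,6,7}: Y {2,3,4,5,6,7}->{2,3,4,5}; W {2,4,6,7}->{2,4}; U {2,3,4,6,7}->{4,6,7}
Constraint 2 (Y != U) on D(Y)={2,3,4,5} D(U)={4,6,7}: no change
So after constraint 2: D(W)={2,4}, size = 2

Answer: 2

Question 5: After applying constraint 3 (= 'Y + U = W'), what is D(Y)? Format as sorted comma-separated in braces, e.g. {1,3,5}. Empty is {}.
Answer: {}

Derivation:
Constraint 1 (Y + W = U) on D(Y)={2,3,4,5,6,7} D(W)={2,4,6,7} D(U)={2,3,4,6,7}: Y {2,3,4,5,6,7}->{2,3,4,5}; W {2,4,6,7}->{2,4}; U {2,3,4,6,7}->{4,6,7}
Constraint 2 (Y != U) on D(Y)={2,3,4,5} D(U)={4,6,7}: no change
Constraint 3 (Y + U = W) on D(Y)={2,3,4,5} D(U)={4,6,7} D(W)={2,4}: Y {2,3,4,5}->{}; U {4,6,7}->{}; W {2,4}->{}
So after constraint 3: D(Y) = {}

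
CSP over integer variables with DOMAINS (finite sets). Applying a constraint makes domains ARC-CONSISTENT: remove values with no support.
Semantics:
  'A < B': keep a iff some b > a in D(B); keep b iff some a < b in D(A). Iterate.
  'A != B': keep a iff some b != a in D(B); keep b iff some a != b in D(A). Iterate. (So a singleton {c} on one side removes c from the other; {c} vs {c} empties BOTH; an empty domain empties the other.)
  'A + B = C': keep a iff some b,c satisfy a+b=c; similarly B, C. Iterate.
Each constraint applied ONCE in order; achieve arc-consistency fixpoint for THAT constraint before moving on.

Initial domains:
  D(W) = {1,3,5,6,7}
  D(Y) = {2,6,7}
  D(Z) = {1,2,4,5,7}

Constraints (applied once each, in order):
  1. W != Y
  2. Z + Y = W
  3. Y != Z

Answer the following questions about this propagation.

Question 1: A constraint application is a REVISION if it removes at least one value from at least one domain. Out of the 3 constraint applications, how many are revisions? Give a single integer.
Answer: 1

Derivation:
Constraint 1 (W != Y) on D(W)={1,3,5,6,7} D(Y)={2,6,7}: no change => not a revision
Constraint 2 (Z + Y = W) on D(Z)={1,2,4,5,7} D(Y)={2,6,7} D(W)={1,3,5,6,7}: Z {1,2,4,5,7}->{1,4,5}; Y {2,6,7}->{2,6}; W {1,3,5,6,7}->{3,6,7} => REVISION
Constraint 3 (Y != Z) on D(Y)={2,6} D(Z)={1,4,5}: no change => not a revision
Total revisions = 1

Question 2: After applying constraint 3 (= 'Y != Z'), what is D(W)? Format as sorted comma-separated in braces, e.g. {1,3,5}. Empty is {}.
Constraint 1 (W != Y) on D(W)={1,3,5,6,7} D(Y)={2,6,7}: no change
Constraint 2 (Z + Y = W) on D(Z)={1,2,4,5,7} D(Y)={2,6,7} D(W)={1,3,5,6,7}: Z {1,2,4,5,7}->{1,4,5}; Y {2,6,7}->{2,6}; W {1,3,5,6,7}->{3,6,7}
Constraint 3 (Y != Z) on D(Y)={2,6} D(Z)={1,4,5}: no change
So after constraint 3: D(W) = {3,6,7}

Answer: {3,6,7}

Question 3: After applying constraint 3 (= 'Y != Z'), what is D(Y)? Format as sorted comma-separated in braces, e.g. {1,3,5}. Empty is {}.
Answer: {2,6}

Derivation:
Constraint 1 (W != Y) on D(W)={1,3,5,6,7} D(Y)={2,6,7}: no change
Constraint 2 (Z + Y = W) on D(Z)={1,2,4,5,7} D(Y)={2,6,7} D(W)={1,3,5,6,7}: Z {1,2,4,5,7}->{1,4,5}; Y {2,6,7}->{2,6}; W {1,3,5,6,7}->{3,6,7}
Constraint 3 (Y != Z) on D(Y)={2,6} D(Z)={1,4,5}: no change
So after constraint 3: D(Y) = {2,6}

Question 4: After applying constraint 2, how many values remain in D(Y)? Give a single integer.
Answer: 2

Derivation:
Constraint 1 (W != Y) on D(W)={1,3,5,6,7} D(Y)={2,6,7}: no change
Constraint 2 (Z + Y = W) on D(Z)={1,2,4,5,7} D(Y)={2,6,7} D(W)={1,3,5,6,7}: Z {1,2,4,5,7}->{1,4,5}; Y {2,6,7}->{2,6}; W {1,3,5,6,7}->{3,6,7}
So after constraint 2: D(Y)={2,6}, size = 2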